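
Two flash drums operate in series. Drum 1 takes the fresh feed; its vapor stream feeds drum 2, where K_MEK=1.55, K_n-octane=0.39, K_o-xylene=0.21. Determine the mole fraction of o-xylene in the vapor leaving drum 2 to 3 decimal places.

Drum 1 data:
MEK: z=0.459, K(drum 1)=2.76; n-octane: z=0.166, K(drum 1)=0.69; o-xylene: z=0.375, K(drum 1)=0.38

Drum 1:
Material balance + equilibrium reduce to Σ zᵢ(Kᵢ−1)/(1+ψ₁(Kᵢ−1)) = 0.
g(0) = ΣzᵢKᵢ − 1 = 0.524 and g(1) = 1 − Σzᵢ/Kᵢ = -0.394, so a root lies in (0, 1).
Iterate (Newton) starting at ψ₁ = 0.5:
  ψ₁ = 0.500: g = 0.0318, g' = -0.727 → ψ₁ = 0.544
Converged at ψ₁ = 0.544.
Drum-1 compositions:
  MEK: x = 0.234, y = 0.647
  n-octane: x = 0.200, y = 0.138
  o-xylene: x = 0.566, y = 0.215
Drum-2 feed = drum-1 vapor: z₂ = (0.6472, 0.1378, 0.2150).
Drum 2:
Newton–Raphson from ψ₂ = 0.46:
  ψ₂ = 0.460: g = -0.0996, g' = -0.555 → ψ₂ = 0.281
  ψ₂ = 0.281: g = -0.0113, g' = -0.443 → ψ₂ = 0.255
Converged at ψ₂ = 0.255.
  MEK: x = 0.568, y = 0.880
  n-octane: x = 0.163, y = 0.064
  o-xylene: x = 0.269, y = 0.057

y_o-xylene (drum 2) = 0.057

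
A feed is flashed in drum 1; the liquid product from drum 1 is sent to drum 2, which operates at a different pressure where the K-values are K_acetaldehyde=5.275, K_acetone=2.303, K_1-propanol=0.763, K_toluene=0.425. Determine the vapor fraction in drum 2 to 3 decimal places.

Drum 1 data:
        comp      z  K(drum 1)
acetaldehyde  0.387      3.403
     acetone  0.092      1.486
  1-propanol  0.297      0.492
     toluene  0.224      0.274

V/F (drum 2) = 0.364

Drum 1:
Material balance + equilibrium reduce to Σ zᵢ(Kᵢ−1)/(1+ψ₁(Kᵢ−1)) = 0.
Check two-phase: ΣzᵢKᵢ = 1.661 > 1 and Σzᵢ/Kᵢ = 1.597 > 1, so g(0) = 0.661 > 0 and g(1) = -0.597 < 0.
Newton–Raphson from ψ₁ = 0.66:
  ψ₁ = 0.660: g = -0.1457, g' = -0.955 → ψ₁ = 0.507
  ψ₁ = 0.507: g = -0.0059, g' = -0.903 → ψ₁ = 0.501
Converged at ψ₁ = 0.501.
Drum-1 compositions:
  acetaldehyde: x = 0.176, y = 0.598
  acetone: x = 0.074, y = 0.110
  1-propanol: x = 0.398, y = 0.196
  toluene: x = 0.352, y = 0.096
Drum-2 feed = drum-1 liquid: z₂ = (0.1756, 0.0740, 0.3984, 0.3520).
Drum 2:
Let ψ₂ = V/F and solve Σ zᵢ(Kᵢ−1)/(1+ψ₂(Kᵢ−1)) = 0.
Feasibility: ΣzᵢKᵢ = 1.550, Σzᵢ/Kᵢ = 1.416 — both > 1, two phases present.
Iterate (Newton) starting at ψ₂ = 0.5:
  ψ₂ = 0.500: g = -0.0935, g' = -0.630 → ψ₂ = 0.352
  ψ₂ = 0.352: g = 0.0094, g' = -0.781 → ψ₂ = 0.364
Converged at ψ₂ = 0.364.
  acetaldehyde: x = 0.069, y = 0.363
  acetone: x = 0.050, y = 0.116
  1-propanol: x = 0.436, y = 0.333
  toluene: x = 0.445, y = 0.189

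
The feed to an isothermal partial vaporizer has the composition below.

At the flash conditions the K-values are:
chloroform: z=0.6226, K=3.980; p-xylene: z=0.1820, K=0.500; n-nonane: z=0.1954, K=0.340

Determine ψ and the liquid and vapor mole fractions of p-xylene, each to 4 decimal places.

ψ = 0.9191, x_p-xylene = 0.3368, y_p-xylene = 0.1684

Rachford–Rice: g(ψ) = Σ zᵢ(Kᵢ−1)/(1+ψ(Kᵢ−1)) = 0.
g(0) = ΣzᵢKᵢ − 1 = 1.6354 and g(1) = 1 − Σzᵢ/Kᵢ = -0.0951, so a root lies in (0, 1).
Iterate (Newton) starting at ψ = 0.5:
  ψ = 0.5000: g = 0.43130, g' = -1.1622 → ψ = 0.8711
  ψ = 0.8711: g = 0.05136, g' = -1.0415 → ψ = 0.9204
  ψ = 0.9204: g = -0.00142, g' = -1.1033 → ψ = 0.9191
Converged at ψ = 0.9191.
Compositions from xᵢ = zᵢ/(1+ψ(Kᵢ−1)), yᵢ = Kᵢxᵢ:
  chloroform: x = 0.1665, y = 0.6627
  p-xylene: x = 0.3368, y = 0.1684
  n-nonane: x = 0.4967, y = 0.1689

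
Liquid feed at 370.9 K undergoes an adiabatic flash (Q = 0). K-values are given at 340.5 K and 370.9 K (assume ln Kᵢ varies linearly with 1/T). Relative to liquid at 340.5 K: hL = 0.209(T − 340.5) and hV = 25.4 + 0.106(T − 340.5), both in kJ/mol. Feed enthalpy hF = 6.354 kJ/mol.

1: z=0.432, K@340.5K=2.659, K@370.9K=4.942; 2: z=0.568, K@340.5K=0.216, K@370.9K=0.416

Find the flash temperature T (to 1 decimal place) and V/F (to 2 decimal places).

Adiabatic flash: solve Rachford–Rice at each trial T, then check hF = ψ·hV(T) + (1−ψ)·hL(T).
  T = 340.5 K: K = (2.659, 0.216), RR gives ψ = 0.209, H_out = 5.300 kJ/mol
  T = 370.9 K: K = (4.942, 0.416), RR gives ψ = 0.596, H_out = 19.618 kJ/mol
  T = 355.7 K: K = (3.673, 0.304), RR gives ψ = 0.408, H_out = 12.906 kJ/mol
  T = 348.1 K: K = (3.136, 0.257), RR gives ψ = 0.316, H_out = 9.360 kJ/mol
  T = 344.3 K: K = (2.890, 0.236), RR gives ψ = 0.265, H_out = 7.420 kJ/mol
  T = 342.4 K: K = (2.773, 0.226), RR gives ψ = 0.238, H_out = 6.386 kJ/mol
Linear interpolation between T = 340.5 (H_out = 5.300) and T = 342.4 (H_out = 6.386) on hF = 6.354 gives T ≈ 342.3 K, at which ψ = 0.24.

T = 342.3 K, V/F = 0.24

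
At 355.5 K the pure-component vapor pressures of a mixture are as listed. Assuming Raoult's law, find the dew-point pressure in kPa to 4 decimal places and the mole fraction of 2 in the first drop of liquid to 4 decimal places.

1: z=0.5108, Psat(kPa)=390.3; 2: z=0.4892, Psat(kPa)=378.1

Pdew = 384.2349 kPa, x_2 = 0.4971

At the dew point ψ → 1, so Σzᵢ/Kᵢ = 1 with Kᵢ = Pᵢˢᵃᵗ/P ⇒ 1/P = Σzᵢ/Pᵢˢᵃᵗ.
1/P = 0.5108/390.3 + 0.4892/378.1 = 0.0026026 ⇒ P = 384.2349 kPa
xᵢ = zᵢP/Pᵢˢᵃᵗ ⇒ x_2 = 0.4892·384.2349/378.1 = 0.4971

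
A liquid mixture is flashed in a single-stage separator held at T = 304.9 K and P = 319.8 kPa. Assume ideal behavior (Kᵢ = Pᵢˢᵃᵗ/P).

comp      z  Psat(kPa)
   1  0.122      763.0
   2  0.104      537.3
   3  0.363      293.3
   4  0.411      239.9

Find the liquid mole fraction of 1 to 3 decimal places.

x_1 = 0.070

Raoult's law: Kᵢ = Pᵢˢᵃᵗ/P = Pᵢˢᵃᵗ/319.8.
  K_1 = 763.0/319.8 = 2.38587, K_2 = 537.3/319.8 = 1.68011, K_3 = 293.3/319.8 = 0.91714, K_4 = 239.9/319.8 = 0.75016
Newton iteration, ψ⁰ = 0.5:
  ψ = 0.500: g = 0.0039, g' = -0.145 → ψ = 0.527
  ψ = 0.527: g = 0.0001, g' = -0.141 → ψ = 0.528
Converged at ψ = 0.528.
Compositions from xᵢ = zᵢ/(1+ψ(Kᵢ−1)), yᵢ = Kᵢxᵢ:
  1: x = 0.070, y = 0.168
  2: x = 0.077, y = 0.129
  3: x = 0.380, y = 0.348
  4: x = 0.473, y = 0.355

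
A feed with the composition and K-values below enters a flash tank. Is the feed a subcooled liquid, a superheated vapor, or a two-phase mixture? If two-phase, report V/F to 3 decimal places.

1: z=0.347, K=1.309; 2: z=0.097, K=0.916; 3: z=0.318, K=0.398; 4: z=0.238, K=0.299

ΣzᵢKᵢ = 0.741; Σzᵢ/Kᵢ = 1.966.
Since ΣzᵢKᵢ < 1 the mixture is below its bubble point — single liquid phase.

subcooled liquid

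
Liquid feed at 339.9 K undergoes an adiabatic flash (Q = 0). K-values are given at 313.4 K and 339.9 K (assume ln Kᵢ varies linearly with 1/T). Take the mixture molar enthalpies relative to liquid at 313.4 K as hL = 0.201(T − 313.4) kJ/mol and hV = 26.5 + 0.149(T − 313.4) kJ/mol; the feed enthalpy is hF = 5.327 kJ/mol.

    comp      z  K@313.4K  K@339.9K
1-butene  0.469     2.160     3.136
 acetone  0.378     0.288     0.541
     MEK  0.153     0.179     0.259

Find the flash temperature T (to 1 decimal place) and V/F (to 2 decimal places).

T = 314.5 K, V/F = 0.19

Adiabatic flash: solve Rachford–Rice at each trial T, then check hF = ψ·hV(T) + (1−ψ)·hL(T).
  T = 313.4 K: K = (2.160, 0.288, 0.179), RR gives ψ = 0.173, H_out = 4.577 kJ/mol
  T = 339.9 K: K = (3.136, 0.541, 0.259), RR gives ψ = 0.595, H_out = 20.264 kJ/mol
  T = 326.6 K: K = (2.621, 0.399, 0.217), RR gives ψ = 0.386, H_out = 12.624 kJ/mol
  T = 320.0 K: K = (2.384, 0.340, 0.197), RR gives ψ = 0.284, H_out = 8.755 kJ/mol
  T = 316.7 K: K = (2.270, 0.313, 0.188), RR gives ψ = 0.230, H_out = 6.721 kJ/mol
  T = 315.0 K: K = (2.213, 0.300, 0.183), RR gives ψ = 0.201, H_out = 5.633 kJ/mol
Linear interpolation between T = 313.4 (H_out = 4.577) and T = 315.0 (H_out = 5.633) on hF = 5.327 gives T ≈ 314.5 K, at which ψ = 0.19.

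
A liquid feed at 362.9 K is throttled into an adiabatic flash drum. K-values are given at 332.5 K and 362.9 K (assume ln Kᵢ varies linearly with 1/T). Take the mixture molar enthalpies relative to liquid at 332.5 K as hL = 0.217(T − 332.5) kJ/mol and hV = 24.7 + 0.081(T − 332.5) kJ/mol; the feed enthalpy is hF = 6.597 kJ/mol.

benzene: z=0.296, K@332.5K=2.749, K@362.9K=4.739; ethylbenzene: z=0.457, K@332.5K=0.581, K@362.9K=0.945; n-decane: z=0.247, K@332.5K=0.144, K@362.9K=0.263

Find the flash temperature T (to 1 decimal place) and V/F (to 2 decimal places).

Adiabatic flash: solve Rachford–Rice at each trial T, then check hF = ψ·hV(T) + (1−ψ)·hL(T).
  T = 332.5 K: K = (2.749, 0.581, 0.144), RR gives ψ = 0.110, H_out = 2.718 kJ/mol
  T = 362.9 K: K = (4.739, 0.945, 0.263), RR gives ψ = 0.587, H_out = 18.659 kJ/mol
  T = 347.7 K: K = (3.653, 0.749, 0.197), RR gives ψ = 0.356, H_out = 11.360 kJ/mol
  T = 340.1 K: K = (3.179, 0.662, 0.169), RR gives ψ = 0.239, H_out = 7.298 kJ/mol
  T = 336.3 K: K = (2.959, 0.620, 0.156), RR gives ψ = 0.176, H_out = 5.092 kJ/mol
  T = 338.2 K: K = (3.067, 0.641, 0.163), RR gives ψ = 0.208, H_out = 6.213 kJ/mol
Linear interpolation between T = 338.2 (H_out = 6.213) and T = 340.1 (H_out = 7.298) on hF = 6.597 gives T ≈ 338.9 K, at which ψ = 0.22.

T = 338.9 K, V/F = 0.22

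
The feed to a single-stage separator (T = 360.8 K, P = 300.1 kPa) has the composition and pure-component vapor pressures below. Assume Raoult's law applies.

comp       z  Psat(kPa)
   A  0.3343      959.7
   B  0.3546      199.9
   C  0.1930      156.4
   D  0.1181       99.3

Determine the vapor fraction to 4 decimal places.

ψ = 0.4488

Raoult's law: Kᵢ = Pᵢˢᵃᵗ/P = Pᵢˢᵃᵗ/300.1.
  K_A = 959.7/300.1 = 3.197934, K_B = 199.9/300.1 = 0.666111, K_C = 156.4/300.1 = 0.521160, K_D = 99.3/300.1 = 0.330890
Material balance + equilibrium reduce to Σ zᵢ(Kᵢ−1)/(1+ψ(Kᵢ−1)) = 0.
Check two-phase: ΣzᵢKᵢ = 1.4449 > 1 and Σzᵢ/Kᵢ = 1.3641 > 1, so g(0) = 0.4449 > 0 and g(1) = -0.3641 < 0.
Newton iteration, ψ⁰ = 0.7:
  ψ = 0.7000: g = -0.15272, g' = -0.6051 → ψ = 0.4476
  ψ = 0.4476: g = 0.00073, g' = -0.6444 → ψ = 0.4488
Converged at ψ = 0.4488.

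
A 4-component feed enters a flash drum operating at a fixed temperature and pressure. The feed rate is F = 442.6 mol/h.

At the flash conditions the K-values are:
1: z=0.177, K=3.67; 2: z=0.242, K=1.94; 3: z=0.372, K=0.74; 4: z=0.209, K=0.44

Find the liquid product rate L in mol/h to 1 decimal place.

Material balance + equilibrium reduce to Σ zᵢ(Kᵢ−1)/(1+ψ(Kᵢ−1)) = 0.
Check two-phase: ΣzᵢKᵢ = 1.486 > 1 and Σzᵢ/Kᵢ = 1.151 > 1, so g(0) = 0.486 > 0 and g(1) = -0.151 < 0.
Iterate (Newton) starting at ψ = 0.54:
  ψ = 0.540: g = 0.0641, g' = -0.474 → ψ = 0.675
  ψ = 0.675: g = 0.0023, g' = -0.447 → ψ = 0.680
Converged at ψ = 0.680.
Then V = ψ·F = 0.6802·442.6 = 301.1 mol/h and L = F − V = 141.5 mol/h.

L = 141.5 mol/h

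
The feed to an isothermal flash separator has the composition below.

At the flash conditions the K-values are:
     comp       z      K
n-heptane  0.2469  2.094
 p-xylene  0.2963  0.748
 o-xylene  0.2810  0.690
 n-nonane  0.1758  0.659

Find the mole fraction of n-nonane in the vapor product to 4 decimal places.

y_n-nonane = 0.1221

Iterate (Newton) starting at ψ = 0.5:
  ψ = 0.5000: g = -0.08619, g' = -0.2156 → ψ = 0.1003
  ψ = 0.1003: g = 0.01482, g' = -0.3104 → ψ = 0.1480
  ψ = 0.1480: g = 0.00046, g' = -0.2915 → ψ = 0.1496
Converged at ψ = 0.1496.
Compositions from xᵢ = zᵢ/(1+ψ(Kᵢ−1)), yᵢ = Kᵢxᵢ:
  n-heptane: x = 0.2122, y = 0.4443
  p-xylene: x = 0.3079, y = 0.2303
  o-xylene: x = 0.2947, y = 0.2033
  n-nonane: x = 0.1853, y = 0.1221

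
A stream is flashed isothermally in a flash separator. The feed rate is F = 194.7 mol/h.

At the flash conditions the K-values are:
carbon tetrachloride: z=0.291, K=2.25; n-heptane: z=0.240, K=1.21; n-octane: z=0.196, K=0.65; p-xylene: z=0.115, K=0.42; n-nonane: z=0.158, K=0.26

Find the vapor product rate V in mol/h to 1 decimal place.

V = 60.1 mol/h

Rachford–Rice: g(ψ) = Σ zᵢ(Kᵢ−1)/(1+ψ(Kᵢ−1)) = 0.
Check two-phase: ΣzᵢKᵢ = 1.162 > 1 and Σzᵢ/Kᵢ = 1.511 > 1, so g(0) = 0.162 > 0 and g(1) = -0.511 < 0.
Newton–Raphson from ψ = 0.42:
  ψ = 0.420: g = -0.0534, g' = -0.487 → ψ = 0.310
  ψ = 0.310: g = -0.0007, g' = -0.479 → ψ = 0.309
Converged at ψ = 0.309.
Then V = ψ·F = 0.3089·194.7 = 60.1 mol/h and L = F − V = 134.6 mol/h.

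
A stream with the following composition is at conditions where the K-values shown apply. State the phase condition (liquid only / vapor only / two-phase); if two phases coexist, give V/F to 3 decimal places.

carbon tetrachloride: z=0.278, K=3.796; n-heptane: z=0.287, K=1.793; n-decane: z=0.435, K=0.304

two-phase, V/F = 0.524

ΣzᵢKᵢ = 1.702; Σzᵢ/Kᵢ = 1.664.
Both exceed 1, so a two-phase solution exists.
Newton–Raphson from ψ = 0.5:
  ψ = 0.500: g = 0.0228, g' = -0.966 → ψ = 0.524
Converged at ψ = 0.524.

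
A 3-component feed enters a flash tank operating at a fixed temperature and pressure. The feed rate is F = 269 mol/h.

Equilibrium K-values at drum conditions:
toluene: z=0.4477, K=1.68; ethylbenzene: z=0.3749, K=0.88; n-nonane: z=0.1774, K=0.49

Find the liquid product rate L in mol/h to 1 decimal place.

Rachford–Rice: g(ψ) = Σ zᵢ(Kᵢ−1)/(1+ψ(Kᵢ−1)) = 0.
Check two-phase: ΣzᵢKᵢ = 1.1690 > 1 and Σzᵢ/Kᵢ = 1.0546 > 1, so g(0) = 0.1690 > 0 and g(1) = -0.0546 < 0.
Newton–Raphson from ψ = 0.67:
  ψ = 0.6700: g = 0.02279, g' = -0.2106 → ψ = 0.7782
  ψ = 0.7782: g = -0.00056, g' = -0.2220 → ψ = 0.7757
Converged at ψ = 0.7757.
Then V = ψ·F = 0.7757·269 = 208.7 mol/h and L = F − V = 60.3 mol/h.

L = 60.3 mol/h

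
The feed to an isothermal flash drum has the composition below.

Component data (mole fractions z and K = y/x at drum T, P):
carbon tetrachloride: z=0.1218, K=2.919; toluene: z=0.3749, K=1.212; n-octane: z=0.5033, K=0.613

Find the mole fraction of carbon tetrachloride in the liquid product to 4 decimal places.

Material balance + equilibrium reduce to Σ zᵢ(Kᵢ−1)/(1+V/F(Kᵢ−1)) = 0.
g(0) = ΣzᵢKᵢ − 1 = 0.1184 and g(1) = 1 − Σzᵢ/Kᵢ = -0.1721, so a root lies in (0, 1).
Iterate (Newton) starting at V/F = 0.5:
  V/F = 0.5000: g = -0.05037, g' = -0.2465 → V/F = 0.2957
  V/F = 0.2957: g = 0.00397, g' = -0.2936 → V/F = 0.3092
  V/F = 0.3092: g = 0.00003, g' = -0.2888 → V/F = 0.3093
Converged at V/F = 0.3093.
Compositions from xᵢ = zᵢ/(1+V/F(Kᵢ−1)), yᵢ = Kᵢxᵢ:
  carbon tetrachloride: x = 0.0764, y = 0.2231
  toluene: x = 0.3518, y = 0.4264
  n-octane: x = 0.5717, y = 0.3505

x_carbon tetrachloride = 0.0764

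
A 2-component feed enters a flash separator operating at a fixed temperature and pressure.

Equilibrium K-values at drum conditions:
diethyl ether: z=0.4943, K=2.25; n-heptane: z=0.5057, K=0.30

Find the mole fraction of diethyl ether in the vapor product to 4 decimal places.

y_diethyl ether = 0.8077

Material balance + equilibrium reduce to Σ zᵢ(Kᵢ−1)/(1+V/F(Kᵢ−1)) = 0.
g(0) = ΣzᵢKᵢ − 1 = 0.2639 and g(1) = 1 − Σzᵢ/Kᵢ = -0.9054, so a root lies in (0, 1).
Newton–Raphson from V/F = 0.5:
  V/F = 0.5000: g = -0.16437, g' = -0.8790 → V/F = 0.3130
  V/F = 0.3130: g = -0.00919, g' = -0.8054 → V/F = 0.3016
Converged at V/F = 0.3016.
Compositions from xᵢ = zᵢ/(1+V/F(Kᵢ−1)), yᵢ = Kᵢxᵢ:
  diethyl ether: x = 0.3590, y = 0.8077
  n-heptane: x = 0.6410, y = 0.1923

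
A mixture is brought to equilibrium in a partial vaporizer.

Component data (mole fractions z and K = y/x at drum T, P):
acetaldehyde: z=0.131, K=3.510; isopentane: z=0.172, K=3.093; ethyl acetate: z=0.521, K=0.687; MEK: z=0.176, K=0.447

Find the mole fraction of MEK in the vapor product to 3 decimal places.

Material balance + equilibrium reduce to Σ zᵢ(Kᵢ−1)/(1+V/F(Kᵢ−1)) = 0.
Feasibility: ΣzᵢKᵢ = 1.428, Σzᵢ/Kᵢ = 1.245 — both > 1, two phases present.
Newton–Raphson from V/F = 0.5:
  V/F = 0.500: g = -0.0061, g' = -0.517 → V/F = 0.488
Converged at V/F = 0.488.
Compositions from xᵢ = zᵢ/(1+V/F(Kᵢ−1)), yᵢ = Kᵢxᵢ:
  acetaldehyde: x = 0.059, y = 0.207
  isopentane: x = 0.085, y = 0.263
  ethyl acetate: x = 0.615, y = 0.422
  MEK: x = 0.241, y = 0.108

y_MEK = 0.108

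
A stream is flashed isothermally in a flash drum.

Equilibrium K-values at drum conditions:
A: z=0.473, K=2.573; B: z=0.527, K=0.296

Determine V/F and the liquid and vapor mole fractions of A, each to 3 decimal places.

V/F = 0.337, x_A = 0.309, y_A = 0.796

Binary case is linear: z₁(K₁−1)(1+V/F(K₂−1)) + z₂(K₂−1)(1+V/F(K₁−1)) = 0
⇒ V/F = [z₁(K₁−1)+z₂(K₂−1)] / [−(K₁−1)(K₂−1)] = 0.3730/1.1074 = 0.337
Compositions from xᵢ = zᵢ/(1+V/F(Kᵢ−1)), yᵢ = Kᵢxᵢ:
  A: x = 0.309, y = 0.796
  B: x = 0.691, y = 0.204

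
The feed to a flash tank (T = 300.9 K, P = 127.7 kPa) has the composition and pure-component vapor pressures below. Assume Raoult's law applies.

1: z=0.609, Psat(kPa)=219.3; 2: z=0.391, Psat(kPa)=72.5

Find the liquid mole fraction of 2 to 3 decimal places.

x_2 = 0.624

Raoult's law: Kᵢ = Pᵢˢᵃᵗ/P = Pᵢˢᵃᵗ/127.7.
  K_1 = 219.3/127.7 = 1.71731, K_2 = 72.5/127.7 = 0.56774
Material balance + equilibrium reduce to Σ zᵢ(Kᵢ−1)/(1+V/F(Kᵢ−1)) = 0.
Feasibility: ΣzᵢKᵢ = 1.268, Σzᵢ/Kᵢ = 1.043 — both > 1, two phases present.
Binary case is linear: z₁(K₁−1)(1+V/F(K₂−1)) + z₂(K₂−1)(1+V/F(K₁−1)) = 0
⇒ V/F = [z₁(K₁−1)+z₂(K₂−1)] / [−(K₁−1)(K₂−1)] = 0.2678/0.3101 = 0.864
Compositions from xᵢ = zᵢ/(1+V/F(Kᵢ−1)), yᵢ = Kᵢxᵢ:
  1: x = 0.376, y = 0.646
  2: x = 0.624, y = 0.354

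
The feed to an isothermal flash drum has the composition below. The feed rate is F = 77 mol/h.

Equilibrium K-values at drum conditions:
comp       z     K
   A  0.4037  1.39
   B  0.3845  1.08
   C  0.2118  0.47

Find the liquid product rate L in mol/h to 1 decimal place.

L = 34.3 mol/h

Material balance + equilibrium reduce to Σ zᵢ(Kᵢ−1)/(1+ψ(Kᵢ−1)) = 0.
Check two-phase: ΣzᵢKᵢ = 1.0759 > 1 and Σzᵢ/Kᵢ = 1.0971 > 1, so g(0) = 0.0759 > 0 and g(1) = -0.0971 < 0.
Newton iteration, ψ⁰ = 0.62:
  ψ = 0.6200: g = -0.01110, g' = -0.1740 → ψ = 0.5562
  ψ = 0.5562: g = -0.00035, g' = -0.1633 → ψ = 0.5541
Converged at ψ = 0.5541.
Then V = ψ·F = 0.5541·77 = 42.7 mol/h and L = F − V = 34.3 mol/h.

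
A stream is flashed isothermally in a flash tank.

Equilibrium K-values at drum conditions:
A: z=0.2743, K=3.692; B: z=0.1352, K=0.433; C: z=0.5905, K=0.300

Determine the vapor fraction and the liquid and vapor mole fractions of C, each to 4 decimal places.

Iterate (Newton) starting at ψ = 0.64:
  ψ = 0.6400: g = -0.59795, g' = -1.3248 → ψ = 0.1886
  ψ = 0.1886: g = -0.07235, g' = -1.3129 → ψ = 0.1335
  ψ = 0.1335: g = 0.00426, g' = -1.4785 → ψ = 0.1364
Converged at ψ = 0.1364.
Compositions from xᵢ = zᵢ/(1+ψ(Kᵢ−1)), yᵢ = Kᵢxᵢ:
  A: x = 0.2006, y = 0.7407
  B: x = 0.1465, y = 0.0634
  C: x = 0.6528, y = 0.1959

ψ = 0.1364, x_C = 0.6528, y_C = 0.1959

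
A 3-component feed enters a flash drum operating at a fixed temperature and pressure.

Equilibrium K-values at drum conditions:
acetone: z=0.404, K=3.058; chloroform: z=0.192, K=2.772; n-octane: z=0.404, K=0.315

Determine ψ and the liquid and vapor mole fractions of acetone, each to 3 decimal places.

Newton iteration, ψ⁰ = 0.38:
  ψ = 0.380: g = 0.2958, g' = -1.101 → ψ = 0.649
  ψ = 0.649: g = 0.0163, g' = -1.058 → ψ = 0.664
Converged at ψ = 0.664.
Compositions from xᵢ = zᵢ/(1+ψ(Kᵢ−1)), yᵢ = Kᵢxᵢ:
  acetone: x = 0.171, y = 0.522
  chloroform: x = 0.088, y = 0.245
  n-octane: x = 0.741, y = 0.233

ψ = 0.664, x_acetone = 0.171, y_acetone = 0.522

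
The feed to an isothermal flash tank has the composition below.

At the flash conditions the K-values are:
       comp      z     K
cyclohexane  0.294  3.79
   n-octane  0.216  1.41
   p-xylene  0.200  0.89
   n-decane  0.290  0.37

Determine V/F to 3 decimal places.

V/F = 0.694

Material balance + equilibrium reduce to Σ zᵢ(Kᵢ−1)/(1+V/F(Kᵢ−1)) = 0.
Feasibility: ΣzᵢKᵢ = 1.704, Σzᵢ/Kᵢ = 1.239 — both > 1, two phases present.
Iterate (Newton) starting at V/F = 0.5:
  V/F = 0.500: g = 0.1260, g' = -0.672 → V/F = 0.687
  V/F = 0.687: g = 0.0041, g' = -0.652 → V/F = 0.694
Converged at V/F = 0.694.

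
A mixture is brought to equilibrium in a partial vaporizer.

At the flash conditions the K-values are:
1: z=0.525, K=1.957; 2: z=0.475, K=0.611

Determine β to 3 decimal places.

β = 0.853

Rachford–Rice: g(β) = Σ zᵢ(Kᵢ−1)/(1+β(Kᵢ−1)) = 0.
Feasibility: ΣzᵢKᵢ = 1.318, Σzᵢ/Kᵢ = 1.046 — both > 1, two phases present.
Binary case is linear: z₁(K₁−1)(1+β(K₂−1)) + z₂(K₂−1)(1+β(K₁−1)) = 0
⇒ β = [z₁(K₁−1)+z₂(K₂−1)] / [−(K₁−1)(K₂−1)] = 0.3176/0.3723 = 0.853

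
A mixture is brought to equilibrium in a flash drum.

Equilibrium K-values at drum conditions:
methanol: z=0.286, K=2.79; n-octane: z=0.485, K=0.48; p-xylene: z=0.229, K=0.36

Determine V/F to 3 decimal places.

V/F = 0.113

Material balance + equilibrium reduce to Σ zᵢ(Kᵢ−1)/(1+V/F(Kᵢ−1)) = 0.
Feasibility: ΣzᵢKᵢ = 1.113, Σzᵢ/Kᵢ = 1.749 — both > 1, two phases present.
Newton–Raphson from V/F = 0.54:
  V/F = 0.540: g = -0.3143, g' = -0.710 → V/F = 0.097
  V/F = 0.097: g = 0.0143, g' = -0.917 → V/F = 0.113
Converged at V/F = 0.113.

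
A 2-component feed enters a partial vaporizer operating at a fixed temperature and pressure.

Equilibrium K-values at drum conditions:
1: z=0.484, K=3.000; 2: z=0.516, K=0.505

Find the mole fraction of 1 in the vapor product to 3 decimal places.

y_1 = 0.595

Let ψ = V/F and solve Σ zᵢ(Kᵢ−1)/(1+ψ(Kᵢ−1)) = 0.
Check two-phase: ΣzᵢKᵢ = 1.713 > 1 and Σzᵢ/Kᵢ = 1.183 > 1, so g(0) = 0.713 > 0 and g(1) = -0.183 < 0.
Binary case is linear: z₁(K₁−1)(1+ψ(K₂−1)) + z₂(K₂−1)(1+ψ(K₁−1)) = 0
⇒ ψ = [z₁(K₁−1)+z₂(K₂−1)] / [−(K₁−1)(K₂−1)] = 0.7126/0.9900 = 0.720
Compositions from xᵢ = zᵢ/(1+ψ(Kᵢ−1)), yᵢ = Kᵢxᵢ:
  1: x = 0.198, y = 0.595
  2: x = 0.802, y = 0.405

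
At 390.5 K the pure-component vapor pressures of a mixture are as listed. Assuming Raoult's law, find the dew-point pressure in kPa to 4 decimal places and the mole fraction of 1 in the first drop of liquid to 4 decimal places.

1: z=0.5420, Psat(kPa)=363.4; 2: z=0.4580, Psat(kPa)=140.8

Pdew = 210.7788 kPa, x_1 = 0.3144

At the dew point ψ → 1, so Σzᵢ/Kᵢ = 1 with Kᵢ = Pᵢˢᵃᵗ/P ⇒ 1/P = Σzᵢ/Pᵢˢᵃᵗ.
1/P = 0.5420/363.4 + 0.4580/140.8 = 0.0047443 ⇒ P = 210.7788 kPa
xᵢ = zᵢP/Pᵢˢᵃᵗ ⇒ x_1 = 0.5420·210.7788/363.4 = 0.3144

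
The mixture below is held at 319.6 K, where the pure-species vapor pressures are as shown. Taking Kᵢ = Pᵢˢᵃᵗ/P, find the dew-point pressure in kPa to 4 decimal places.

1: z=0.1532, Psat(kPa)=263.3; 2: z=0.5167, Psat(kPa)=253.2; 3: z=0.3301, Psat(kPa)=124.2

At the dew point ψ → 1, so Σzᵢ/Kᵢ = 1 with Kᵢ = Pᵢˢᵃᵗ/P ⇒ 1/P = Σzᵢ/Pᵢˢᵃᵗ.
1/P = 0.1532/263.3 + 0.5167/253.2 + 0.3301/124.2 = 0.0052803 ⇒ P = 189.3819 kPa

Pdew = 189.3819 kPa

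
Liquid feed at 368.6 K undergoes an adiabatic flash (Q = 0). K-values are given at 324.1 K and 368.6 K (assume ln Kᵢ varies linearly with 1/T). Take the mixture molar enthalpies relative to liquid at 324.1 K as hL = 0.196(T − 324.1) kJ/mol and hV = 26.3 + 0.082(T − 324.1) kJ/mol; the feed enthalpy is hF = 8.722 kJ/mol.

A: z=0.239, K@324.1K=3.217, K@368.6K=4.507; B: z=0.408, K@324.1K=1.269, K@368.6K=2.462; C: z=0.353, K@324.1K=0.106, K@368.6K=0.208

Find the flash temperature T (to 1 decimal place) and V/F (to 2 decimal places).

Adiabatic flash: solve Rachford–Rice at each trial T, then check hF = ψ·hV(T) + (1−ψ)·hL(T).
  T = 324.1 K: K = (3.217, 1.269, 0.106), RR gives ψ = 0.288, H_out = 7.581 kJ/mol
  T = 368.6 K: K = (4.507, 2.462, 0.208), RR gives ψ = 0.640, H_out = 22.300 kJ/mol
  T = 346.4 K: K = (3.851, 1.807, 0.152), RR gives ψ = 0.496, H_out = 16.165 kJ/mol
  T = 335.2 K: K = (3.529, 1.522, 0.128), RR gives ψ = 0.403, H_out = 12.271 kJ/mol
  T = 329.6 K: K = (3.370, 1.391, 0.116), RR gives ψ = 0.348, H_out = 10.021 kJ/mol
  T = 326.9 K: K = (3.295, 1.330, 0.111), RR gives ψ = 0.320, H_out = 8.852 kJ/mol
  T = 325.5 K: K = (3.256, 1.299, 0.109), RR gives ψ = 0.304, H_out = 8.224 kJ/mol
Linear interpolation between T = 325.5 (H_out = 8.224) and T = 326.9 (H_out = 8.852) on hF = 8.722 gives T ≈ 326.6 K, at which ψ = 0.32.

T = 326.6 K, V/F = 0.32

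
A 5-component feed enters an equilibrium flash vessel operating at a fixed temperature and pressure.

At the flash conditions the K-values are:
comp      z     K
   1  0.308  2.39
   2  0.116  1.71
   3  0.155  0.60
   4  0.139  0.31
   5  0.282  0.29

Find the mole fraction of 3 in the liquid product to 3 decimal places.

Material balance + equilibrium reduce to Σ zᵢ(Kᵢ−1)/(1+ψ(Kᵢ−1)) = 0.
Feasibility: ΣzᵢKᵢ = 1.152, Σzᵢ/Kᵢ = 1.876 — both > 1, two phases present.
Iterate (Newton) starting at ψ = 0.5:
  ψ = 0.500: g = -0.2210, g' = -0.774 → ψ = 0.214
  ψ = 0.214: g = -0.0152, g' = -0.716 → ψ = 0.193
Converged at ψ = 0.193.
Compositions from xᵢ = zᵢ/(1+ψ(Kᵢ−1)), yᵢ = Kᵢxᵢ:
  1: x = 0.243, y = 0.580
  2: x = 0.102, y = 0.174
  3: x = 0.168, y = 0.101
  4: x = 0.160, y = 0.050
  5: x = 0.327, y = 0.095

x_3 = 0.168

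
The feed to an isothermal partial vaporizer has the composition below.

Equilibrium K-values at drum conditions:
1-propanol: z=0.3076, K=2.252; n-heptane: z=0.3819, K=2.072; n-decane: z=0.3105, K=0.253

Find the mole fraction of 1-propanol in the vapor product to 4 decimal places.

y_1-propanol = 0.3812

Material balance + equilibrium reduce to Σ zᵢ(Kᵢ−1)/(1+ψ(Kᵢ−1)) = 0.
g(0) = ΣzᵢKᵢ − 1 = 0.5626 and g(1) = 1 − Σzᵢ/Kᵢ = -0.5482, so a root lies in (0, 1).
Iterate (Newton) starting at ψ = 0.5:
  ψ = 0.5000: g = 0.13316, g' = -0.8098 → ψ = 0.6644
  ψ = 0.6644: g = -0.01118, g' = -0.9764 → ψ = 0.6530
  ψ = 0.6530: g = -0.00011, g' = -0.9582 → ψ = 0.6529
Converged at ψ = 0.6529.
Compositions from xᵢ = zᵢ/(1+ψ(Kᵢ−1)), yᵢ = Kᵢxᵢ:
  1-propanol: x = 0.1693, y = 0.3812
  n-heptane: x = 0.2247, y = 0.4655
  n-decane: x = 0.6061, y = 0.1533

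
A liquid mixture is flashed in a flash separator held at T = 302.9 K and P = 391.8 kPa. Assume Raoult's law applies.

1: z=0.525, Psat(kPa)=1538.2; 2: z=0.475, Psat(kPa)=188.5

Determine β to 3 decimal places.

β = 0.849

Raoult's law: Kᵢ = Pᵢˢᵃᵗ/P = Pᵢˢᵃᵗ/391.8.
  K_1 = 1538.2/391.8 = 3.92598, K_2 = 188.5/391.8 = 0.48111
Let β = V/F and solve Σ zᵢ(Kᵢ−1)/(1+β(Kᵢ−1)) = 0.
g(0) = ΣzᵢKᵢ − 1 = 1.290 and g(1) = 1 − Σzᵢ/Kᵢ = -0.121, so a root lies in (0, 1).
Binary case is linear: z₁(K₁−1)(1+β(K₂−1)) + z₂(K₂−1)(1+β(K₁−1)) = 0
⇒ β = [z₁(K₁−1)+z₂(K₂−1)] / [−(K₁−1)(K₂−1)] = 1.2897/1.5183 = 0.849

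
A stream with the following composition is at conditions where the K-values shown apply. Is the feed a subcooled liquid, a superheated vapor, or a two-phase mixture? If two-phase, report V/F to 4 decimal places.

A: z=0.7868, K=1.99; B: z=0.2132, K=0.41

superheated vapor

ΣzᵢKᵢ = 1.6531; Σzᵢ/Kᵢ = 0.9154.
Since Σzᵢ/Kᵢ < 1 the mixture is above its dew point — single vapor phase.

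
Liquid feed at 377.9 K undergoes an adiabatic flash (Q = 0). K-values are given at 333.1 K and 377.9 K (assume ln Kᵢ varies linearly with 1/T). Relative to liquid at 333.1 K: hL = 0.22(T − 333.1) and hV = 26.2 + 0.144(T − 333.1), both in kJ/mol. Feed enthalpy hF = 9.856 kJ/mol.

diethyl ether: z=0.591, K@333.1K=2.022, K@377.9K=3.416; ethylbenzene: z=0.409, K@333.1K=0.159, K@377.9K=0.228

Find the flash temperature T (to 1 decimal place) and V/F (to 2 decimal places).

T = 337.1 K, V/F = 0.35

Adiabatic flash: solve Rachford–Rice at each trial T, then check hF = ψ·hV(T) + (1−ψ)·hL(T).
  T = 333.1 K: K = (2.022, 0.159), RR gives ψ = 0.303, H_out = 7.927 kJ/mol
  T = 377.9 K: K = (3.416, 0.228), RR gives ψ = 0.596, H_out = 23.448 kJ/mol
  T = 355.5 K: K = (2.672, 0.193), RR gives ψ = 0.487, H_out = 16.866 kJ/mol
  T = 344.3 K: K = (2.335, 0.176), RR gives ψ = 0.410, H_out = 12.868 kJ/mol
  T = 338.7 K: K = (2.175, 0.167), RR gives ψ = 0.362, H_out = 10.554 kJ/mol
  T = 335.9 K: K = (2.098, 0.163), RR gives ψ = 0.334, H_out = 9.287 kJ/mol
  T = 337.3 K: K = (2.136, 0.165), RR gives ψ = 0.348, H_out = 9.931 kJ/mol
Linear interpolation between T = 335.9 (H_out = 9.287) and T = 337.3 (H_out = 9.931) on hF = 9.856 gives T ≈ 337.1 K, at which ψ = 0.35.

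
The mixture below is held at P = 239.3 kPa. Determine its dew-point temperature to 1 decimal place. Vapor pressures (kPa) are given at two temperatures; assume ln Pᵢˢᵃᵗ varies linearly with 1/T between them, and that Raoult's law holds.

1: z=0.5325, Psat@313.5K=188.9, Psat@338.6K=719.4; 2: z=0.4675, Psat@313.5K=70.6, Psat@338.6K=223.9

T = 330.0 K

Dew-point temperature: Σzᵢ·P/Pᵢˢᵃᵗ(T) = 1. Interpolate ln Pᵢˢᵃᵗ = aᵢ + bᵢ/T.
  T = 313.5 K: ΣzᵢP/Pᵢˢᵃᵗ = 2.2592
  T = 338.6 K: ΣzᵢP/Pᵢˢᵃᵗ = 0.6768
  T = 326.1 K: ΣzᵢP/Pᵢˢᵃᵗ = 1.2043
  T = 332.4 K: ΣzᵢP/Pᵢˢᵃᵗ = 0.8957
  T = 329.2 K: ΣzᵢP/Pᵢˢᵃᵗ = 1.0395
  T = 330.8 K: ΣzᵢP/Pᵢˢᵃᵗ = 0.9645
Interpolating between 329.2 K and 330.8 K gives T ≈ 330.0 K.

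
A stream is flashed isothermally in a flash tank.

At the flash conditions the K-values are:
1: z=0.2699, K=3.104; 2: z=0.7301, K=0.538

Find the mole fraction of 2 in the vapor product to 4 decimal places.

Binary case is linear: z₁(K₁−1)(1+V/F(K₂−1)) + z₂(K₂−1)(1+V/F(K₁−1)) = 0
⇒ V/F = [z₁(K₁−1)+z₂(K₂−1)] / [−(K₁−1)(K₂−1)] = 0.23056/0.97205 = 0.2372
Compositions from xᵢ = zᵢ/(1+V/F(Kᵢ−1)), yᵢ = Kᵢxᵢ:
  1: x = 0.1800, y = 0.5589
  2: x = 0.8200, y = 0.4411

y_2 = 0.4411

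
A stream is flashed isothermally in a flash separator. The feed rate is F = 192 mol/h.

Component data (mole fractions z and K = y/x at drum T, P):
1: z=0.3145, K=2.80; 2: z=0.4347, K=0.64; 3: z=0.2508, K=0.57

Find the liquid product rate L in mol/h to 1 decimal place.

Let ψ = V/F and solve Σ zᵢ(Kᵢ−1)/(1+ψ(Kᵢ−1)) = 0.
Check two-phase: ΣzᵢKᵢ = 1.3018 > 1 and Σzᵢ/Kᵢ = 1.2315 > 1, so g(0) = 0.3018 > 0 and g(1) = -0.2315 < 0.
Newton–Raphson from ψ = 0.5:
  ψ = 0.5000: g = -0.03028, g' = -0.4413 → ψ = 0.4314
  ψ = 0.4314: g = 0.00099, g' = -0.4717 → ψ = 0.4335
Converged at ψ = 0.4335.
Then V = ψ·F = 0.4335·192 = 83.2 mol/h and L = F − V = 108.8 mol/h.

L = 108.8 mol/h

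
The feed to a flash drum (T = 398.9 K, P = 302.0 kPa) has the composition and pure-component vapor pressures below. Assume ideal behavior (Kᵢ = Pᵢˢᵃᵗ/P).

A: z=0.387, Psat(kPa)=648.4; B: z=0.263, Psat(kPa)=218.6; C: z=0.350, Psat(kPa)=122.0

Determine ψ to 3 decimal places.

Raoult's law: Kᵢ = Pᵢˢᵃᵗ/P = Pᵢˢᵃᵗ/302.0.
  K_A = 648.4/302.0 = 2.14702, K_B = 218.6/302.0 = 0.72384, K_C = 122.0/302.0 = 0.40397
Material balance + equilibrium reduce to Σ zᵢ(Kᵢ−1)/(1+ψ(Kᵢ−1)) = 0.
Feasibility: ΣzᵢKᵢ = 1.163, Σzᵢ/Kᵢ = 1.410 — both > 1, two phases present.
Iterate (Newton) starting at ψ = 0.47:
  ψ = 0.470: g = -0.0848, g' = -0.481 → ψ = 0.294
Converged at ψ = 0.294.

ψ = 0.294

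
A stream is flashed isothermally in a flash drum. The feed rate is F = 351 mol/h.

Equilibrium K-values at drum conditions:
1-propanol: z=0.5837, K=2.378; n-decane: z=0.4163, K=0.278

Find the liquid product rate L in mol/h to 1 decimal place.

L = 173.3 mol/h

Iterate (Newton) starting at V/F = 0.48:
  V/F = 0.4800: g = 0.02414, g' = -0.9098 → V/F = 0.5065
  V/F = 0.5065: g = -0.00018, g' = -0.9238 → V/F = 0.5063
Converged at V/F = 0.5063.
Then V = V/F·F = 0.5063·351 = 177.7 mol/h and L = F − V = 173.3 mol/h.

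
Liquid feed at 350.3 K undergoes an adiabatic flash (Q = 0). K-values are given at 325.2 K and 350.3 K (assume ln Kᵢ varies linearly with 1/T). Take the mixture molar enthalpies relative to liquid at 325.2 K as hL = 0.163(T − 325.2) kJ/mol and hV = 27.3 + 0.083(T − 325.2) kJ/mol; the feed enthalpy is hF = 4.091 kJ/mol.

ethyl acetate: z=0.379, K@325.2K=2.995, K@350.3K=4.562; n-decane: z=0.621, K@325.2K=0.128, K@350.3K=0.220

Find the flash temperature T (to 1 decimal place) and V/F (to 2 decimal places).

T = 326.9 K, V/F = 0.14

Adiabatic flash: solve Rachford–Rice at each trial T, then check hF = ψ·hV(T) + (1−ψ)·hL(T).
  T = 325.2 K: K = (2.995, 0.128), RR gives ψ = 0.123, H_out = 3.368 kJ/mol
  T = 350.3 K: K = (4.562, 0.220), RR gives ψ = 0.312, H_out = 11.971 kJ/mol
  T = 337.8 K: K = (3.729, 0.170), RR gives ψ = 0.229, H_out = 8.071 kJ/mol
  T = 331.5 K: K = (3.349, 0.148), RR gives ψ = 0.180, H_out = 5.858 kJ/mol
  T = 328.4 K: K = (3.171, 0.138), RR gives ψ = 0.154, H_out = 4.675 kJ/mol
  T = 326.8 K: K = (3.082, 0.133), RR gives ψ = 0.139, H_out = 4.033 kJ/mol
Linear interpolation between T = 326.8 (H_out = 4.033) and T = 328.4 (H_out = 4.675) on hF = 4.091 gives T ≈ 326.9 K, at which ψ = 0.14.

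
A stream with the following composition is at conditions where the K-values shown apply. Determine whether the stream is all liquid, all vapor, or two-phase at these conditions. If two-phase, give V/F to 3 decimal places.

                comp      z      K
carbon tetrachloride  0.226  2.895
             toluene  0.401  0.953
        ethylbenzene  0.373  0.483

ΣzᵢKᵢ = 1.217; Σzᵢ/Kᵢ = 1.271.
Both exceed 1, so a two-phase solution exists.
Newton iteration, ψ⁰ = 0.63:
  ψ = 0.630: g = -0.1102, g' = -0.389 → ψ = 0.347
  ψ = 0.347: g = 0.0044, g' = -0.445 → ψ = 0.356
  ψ = 0.356: g = 0.0000, g' = -0.440 → ψ = 0.357
Converged at ψ = 0.357.

two-phase, V/F = 0.357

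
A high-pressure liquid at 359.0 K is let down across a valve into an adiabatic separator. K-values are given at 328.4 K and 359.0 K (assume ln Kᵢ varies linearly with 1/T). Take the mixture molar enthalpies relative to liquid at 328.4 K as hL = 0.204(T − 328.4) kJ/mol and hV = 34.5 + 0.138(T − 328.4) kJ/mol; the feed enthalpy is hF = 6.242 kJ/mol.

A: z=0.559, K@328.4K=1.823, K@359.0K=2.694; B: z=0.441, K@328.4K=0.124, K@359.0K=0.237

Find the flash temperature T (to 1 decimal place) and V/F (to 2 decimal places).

Adiabatic flash: solve Rachford–Rice at each trial T, then check hF = ψ·hV(T) + (1−ψ)·hL(T).
  T = 328.4 K: K = (1.823, 0.124), RR gives ψ = 0.102, H_out = 3.529 kJ/mol
  T = 359.0 K: K = (2.694, 0.237), RR gives ψ = 0.472, H_out = 21.583 kJ/mol
  T = 343.7 K: K = (2.235, 0.174), RR gives ψ = 0.320, H_out = 13.829 kJ/mol
  T = 336.0 K: K = (2.022, 0.147), RR gives ψ = 0.224, H_out = 9.168 kJ/mol
  T = 332.2 K: K = (1.921, 0.135), RR gives ψ = 0.168, H_out = 6.517 kJ/mol
  T = 330.3 K: K = (1.872, 0.130), RR gives ψ = 0.136, H_out = 5.072 kJ/mol
Linear interpolation between T = 330.3 (H_out = 5.072) and T = 332.2 (H_out = 6.517) on hF = 6.242 gives T ≈ 331.8 K, at which ψ = 0.16.

T = 331.8 K, V/F = 0.16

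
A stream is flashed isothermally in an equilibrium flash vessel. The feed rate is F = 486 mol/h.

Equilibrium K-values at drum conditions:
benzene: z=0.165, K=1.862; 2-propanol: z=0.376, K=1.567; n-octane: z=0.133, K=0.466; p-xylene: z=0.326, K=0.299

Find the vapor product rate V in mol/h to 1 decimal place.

V = 61.7 mol/h

Iterate (Newton) starting at ψ = 0.44:
  ψ = 0.440: g = -0.1495, g' = -0.542 → ψ = 0.164
  ψ = 0.164: g = -0.0163, g' = -0.445 → ψ = 0.127
Converged at ψ = 0.127.
Then V = ψ·F = 0.1270·486 = 61.7 mol/h and L = F − V = 424.3 mol/h.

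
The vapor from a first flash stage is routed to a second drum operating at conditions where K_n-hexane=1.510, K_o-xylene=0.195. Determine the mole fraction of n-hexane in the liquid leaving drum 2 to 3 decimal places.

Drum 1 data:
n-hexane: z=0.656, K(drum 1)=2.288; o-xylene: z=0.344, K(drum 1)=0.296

Drum 1:
Rachford–Rice: g(ψ₁) = Σ zᵢ(Kᵢ−1)/(1+ψ₁(Kᵢ−1)) = 0.
Check two-phase: ΣzᵢKᵢ = 1.603 > 1 and Σzᵢ/Kᵢ = 1.449 > 1, so g(0) = 0.603 > 0 and g(1) = -0.449 < 0.
Binary case is linear: z₁(K₁−1)(1+ψ₁(K₂−1)) + z₂(K₂−1)(1+ψ₁(K₁−1)) = 0
⇒ ψ₁ = [z₁(K₁−1)+z₂(K₂−1)] / [−(K₁−1)(K₂−1)] = 0.6028/0.9068 = 0.665
Drum-1 compositions:
  n-hexane: x = 0.353, y = 0.809
  o-xylene: x = 0.647, y = 0.191
Drum-2 feed = drum-1 vapor: z₂ = (0.8086, 0.1914).
Drum 2:
Material balance + equilibrium reduce to Σ zᵢ(Kᵢ−1)/(1+ψ₂(Kᵢ−1)) = 0.
Feasibility: ΣzᵢKᵢ = 1.258, Σzᵢ/Kᵢ = 1.517 — both > 1, two phases present.
Binary case is linear: z₁(K₁−1)(1+ψ₂(K₂−1)) + z₂(K₂−1)(1+ψ₂(K₁−1)) = 0
⇒ ψ₂ = [z₁(K₁−1)+z₂(K₂−1)] / [−(K₁−1)(K₂−1)] = 0.2583/0.4105 = 0.629
  n-hexane: x = 0.612, y = 0.924
  o-xylene: x = 0.388, y = 0.076

x_n-hexane (drum 2) = 0.612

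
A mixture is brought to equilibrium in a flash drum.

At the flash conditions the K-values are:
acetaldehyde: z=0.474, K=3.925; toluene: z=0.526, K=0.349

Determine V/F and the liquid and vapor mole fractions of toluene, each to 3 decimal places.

V/F = 0.548, x_toluene = 0.818, y_toluene = 0.285

Material balance + equilibrium reduce to Σ zᵢ(Kᵢ−1)/(1+V/F(Kᵢ−1)) = 0.
g(0) = ΣzᵢKᵢ − 1 = 1.044 and g(1) = 1 − Σzᵢ/Kᵢ = -0.628, so a root lies in (0, 1).
Binary case is linear: z₁(K₁−1)(1+V/F(K₂−1)) + z₂(K₂−1)(1+V/F(K₁−1)) = 0
⇒ V/F = [z₁(K₁−1)+z₂(K₂−1)] / [−(K₁−1)(K₂−1)] = 1.0440/1.9042 = 0.548
Compositions from xᵢ = zᵢ/(1+V/F(Kᵢ−1)), yᵢ = Kᵢxᵢ:
  acetaldehyde: x = 0.182, y = 0.715
  toluene: x = 0.818, y = 0.285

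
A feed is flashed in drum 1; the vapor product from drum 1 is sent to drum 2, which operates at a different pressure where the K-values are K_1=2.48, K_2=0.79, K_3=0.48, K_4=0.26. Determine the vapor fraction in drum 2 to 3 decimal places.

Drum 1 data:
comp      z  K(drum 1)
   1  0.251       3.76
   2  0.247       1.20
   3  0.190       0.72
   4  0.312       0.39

V/F (drum 2) = 0.429

Drum 1:
Material balance + equilibrium reduce to Σ zᵢ(Kᵢ−1)/(1+ψ₁(Kᵢ−1)) = 0.
Feasibility: ΣzᵢKᵢ = 1.499, Σzᵢ/Kᵢ = 1.336 — both > 1, two phases present.
Newton iteration, ψ₁⁰ = 0.5:
  ψ₁ = 0.500: g = 0.0003, g' = -0.606 → ψ₁ = 0.500
Converged at ψ₁ = 0.500.
Drum-1 compositions:
  1: x = 0.105, y = 0.396
  2: x = 0.225, y = 0.269
  3: x = 0.221, y = 0.159
  4: x = 0.449, y = 0.175
Drum-2 feed = drum-1 vapor: z₂ = (0.3963, 0.2694, 0.1591, 0.1752).
Drum 2:
Let ψ₂ = V/F and solve Σ zᵢ(Kᵢ−1)/(1+ψ₂(Kᵢ−1)) = 0.
g(0) = ΣzᵢKᵢ − 1 = 0.318 and g(1) = 1 − Σzᵢ/Kᵢ = -0.506, so a root lies in (0, 1).
Newton–Raphson from ψ₂ = 0.5:
  ψ₂ = 0.500: g = -0.0436, g' = -0.622 → ψ₂ = 0.430
  ψ₂ = 0.430: g = -0.0003, g' = -0.616 → ψ₂ = 0.429
Converged at ψ₂ = 0.429.
  1: x = 0.242, y = 0.601
  2: x = 0.296, y = 0.234
  3: x = 0.205, y = 0.098
  4: x = 0.257, y = 0.067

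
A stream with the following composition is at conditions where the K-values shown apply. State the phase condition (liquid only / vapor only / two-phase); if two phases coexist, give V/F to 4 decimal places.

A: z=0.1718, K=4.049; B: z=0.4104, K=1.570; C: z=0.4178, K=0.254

ΣzᵢKᵢ = 1.4461; Σzᵢ/Kᵢ = 1.9487.
Both exceed 1, so a two-phase solution exists.
Material balance + equilibrium reduce to Σ zᵢ(Kᵢ−1)/(1+ψ(Kᵢ−1)) = 0.
Newton iteration, ψ⁰ = 0.33:
  ψ = 0.3300: g = 0.04453, g' = -0.9005 → ψ = 0.3795
  ψ = 0.3795: g = 0.00044, g' = -0.8858 → ψ = 0.3799
Converged at ψ = 0.3799.

two-phase, V/F = 0.3799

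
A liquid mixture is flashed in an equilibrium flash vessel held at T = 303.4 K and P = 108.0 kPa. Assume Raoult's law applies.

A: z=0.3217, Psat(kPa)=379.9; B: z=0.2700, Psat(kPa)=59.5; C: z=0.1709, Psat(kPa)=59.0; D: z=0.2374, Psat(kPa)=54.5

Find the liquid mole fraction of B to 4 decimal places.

x_B = 0.3327

Raoult's law: Kᵢ = Pᵢˢᵃᵗ/P = Pᵢˢᵃᵗ/108.0.
  K_A = 379.9/108.0 = 3.517593, K_B = 59.5/108.0 = 0.550926, K_C = 59.0/108.0 = 0.546296, K_D = 54.5/108.0 = 0.504630
Material balance + equilibrium reduce to Σ zᵢ(Kᵢ−1)/(1+ψ(Kᵢ−1)) = 0.
Feasibility: ΣzᵢKᵢ = 1.4935, Σzᵢ/Kᵢ = 1.3648 — both > 1, two phases present.
Newton–Raphson from ψ = 0.5:
  ψ = 0.5000: g = -0.05441, g' = -0.6520 → ψ = 0.4165
  ψ = 0.4165: g = 0.00240, g' = -0.7142 → ψ = 0.4199
Converged at ψ = 0.4199.
Compositions from xᵢ = zᵢ/(1+ψ(Kᵢ−1)), yᵢ = Kᵢxᵢ:
  A: x = 0.1564, y = 0.5501
  B: x = 0.3327, y = 0.1833
  C: x = 0.2111, y = 0.1153
  D: x = 0.2998, y = 0.1513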